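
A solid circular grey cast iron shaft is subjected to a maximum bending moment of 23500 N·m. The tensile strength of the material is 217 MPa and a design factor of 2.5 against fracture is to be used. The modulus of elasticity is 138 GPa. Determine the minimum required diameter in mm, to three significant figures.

σ_allow = 217/2.5 = 86.80 MPa.
For a solid circular section σ = 32M/(πd³), so d³ = 32M/(π σ_allow) = 32×2.3500×10^7/(π×86.80) = 2.758×10^6 mm³.
d = 140.2 mm.

d = 140 mm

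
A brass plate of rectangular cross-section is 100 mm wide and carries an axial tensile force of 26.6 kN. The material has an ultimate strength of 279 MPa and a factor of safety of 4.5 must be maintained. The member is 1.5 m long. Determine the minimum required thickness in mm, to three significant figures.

σ_allow = 279/4.5 = 62.00 MPa.
Required area A = F/σ_allow = 26600/62.00 = 429.0 mm².
t = A/w = 429.0/100 = 4.290 mm.

t = 4.29 mm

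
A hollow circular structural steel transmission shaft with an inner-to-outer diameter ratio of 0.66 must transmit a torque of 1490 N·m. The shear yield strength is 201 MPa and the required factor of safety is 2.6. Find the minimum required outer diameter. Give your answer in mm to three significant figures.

d_o = 49.5 mm

τ_allow = 201/2.6 = 77.31 MPa.
For a hollow shaft τ = 16T/[πd_o³(1−k⁴)] with k = 0.66, so 1−k⁴ = 0.8103.
d_o³ = 16T/[π τ_allow (1−k⁴)] = 16×1490000/(π×77.31×0.8103) = 121100 mm³.
d_o = 49.48 mm.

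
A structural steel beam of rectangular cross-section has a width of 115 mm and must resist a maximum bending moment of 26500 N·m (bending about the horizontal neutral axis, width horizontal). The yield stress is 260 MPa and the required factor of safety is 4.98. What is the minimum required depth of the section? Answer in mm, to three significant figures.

σ_allow = 260/4.98 = 52.21 MPa.
For a rectangular section σ = 6M/(bh²), so h² = 6M/(b σ_allow) = 6×2.6500×10^7/(115×52.21) = 26480 mm².
h = 162.7 mm.

h = 163 mm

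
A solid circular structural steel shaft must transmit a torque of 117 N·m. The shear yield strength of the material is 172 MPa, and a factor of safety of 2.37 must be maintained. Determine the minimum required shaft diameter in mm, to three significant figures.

d = 20.2 mm

Allowable shear stress τ_allow = 172/2.37 = 72.57 MPa.
For a solid shaft τ = 16T/(πd³), so d³ = 16T/(π τ_allow) = 16×117000/(π×72.57) = 8211 mm³.
d = (8211)^(1/3) = 20.17 mm.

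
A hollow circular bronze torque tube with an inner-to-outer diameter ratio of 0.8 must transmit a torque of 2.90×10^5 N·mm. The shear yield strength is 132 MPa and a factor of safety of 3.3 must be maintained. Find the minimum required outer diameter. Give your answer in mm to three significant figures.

d_o = 39.7 mm

τ_allow = 132/3.3 = 40.00 MPa.
For a hollow shaft τ = 16T/[πd_o³(1−k⁴)] with k = 0.8, so 1−k⁴ = 0.5904.
d_o³ = 16T/[π τ_allow (1−k⁴)] = 16×290000/(π×40.00×0.5904) = 62540 mm³.
d_o = 39.69 mm.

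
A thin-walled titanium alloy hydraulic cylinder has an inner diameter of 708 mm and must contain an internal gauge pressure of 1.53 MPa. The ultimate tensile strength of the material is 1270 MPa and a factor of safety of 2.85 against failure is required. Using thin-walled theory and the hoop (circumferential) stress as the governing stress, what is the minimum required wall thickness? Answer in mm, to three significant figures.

t = 1.22 mm

σ_allow = 1270/2.85 = 445.6 MPa.
Hoop stress σ_h = pD/(2t), so t = pD/(2σ_allow) = 1.53×708/(2×445.6) = 1.215 mm.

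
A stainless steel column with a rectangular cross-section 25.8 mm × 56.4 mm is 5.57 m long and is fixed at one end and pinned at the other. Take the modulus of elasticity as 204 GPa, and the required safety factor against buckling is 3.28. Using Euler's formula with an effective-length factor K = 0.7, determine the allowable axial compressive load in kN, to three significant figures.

Buckling occurs about the weak axis: I_min = h·b³/12 = 56.4×25.8³/12 = 80720 mm⁴ (b = 25.8 mm is the smaller dimension).
Effective length L_e = KL = 0.7×5.57 m = 3899 mm.
Euler critical load P_cr = π²EI/L_e² = π²×204000×80720/3899² = 10690 N.
P_allow = P_cr/n = 10690/3.28 = 3259 N.

P_allow = 3.26 kN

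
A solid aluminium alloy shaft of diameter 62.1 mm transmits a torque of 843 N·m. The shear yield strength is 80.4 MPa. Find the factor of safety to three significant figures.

τ = 16T/(πd³) = 16×843000/(π×62.1³) = 17.93 MPa.
n = τ_limit/τ = 80.4/17.93 = 4.485.

n = 4.48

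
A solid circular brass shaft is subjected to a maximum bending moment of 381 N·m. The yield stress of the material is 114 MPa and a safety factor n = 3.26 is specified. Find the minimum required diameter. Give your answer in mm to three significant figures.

σ_allow = 114/3.26 = 34.97 MPa.
For a solid circular section σ = 32M/(πd³), so d³ = 32M/(π σ_allow) = 32×381000/(π×34.97) = 111000 mm³.
d = 48.06 mm.

d = 48.1 mm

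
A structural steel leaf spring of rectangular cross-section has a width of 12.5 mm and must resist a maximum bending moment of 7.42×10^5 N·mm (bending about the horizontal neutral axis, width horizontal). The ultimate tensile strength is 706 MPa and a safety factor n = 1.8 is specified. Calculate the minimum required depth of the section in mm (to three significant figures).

σ_allow = 706/1.8 = 392.2 MPa.
For a rectangular section σ = 6M/(bh²), so h² = 6M/(b σ_allow) = 6×742000/(12.5×392.2) = 908.1 mm².
h = 30.13 mm.

h = 30.1 mm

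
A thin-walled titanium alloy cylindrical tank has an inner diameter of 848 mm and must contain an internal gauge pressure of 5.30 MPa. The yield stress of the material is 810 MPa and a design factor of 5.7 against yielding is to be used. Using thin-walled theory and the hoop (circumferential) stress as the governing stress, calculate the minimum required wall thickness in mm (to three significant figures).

t = 15.8 mm

σ_allow = 810/5.7 = 142.1 MPa.
Hoop stress σ_h = pD/(2t), so t = pD/(2σ_allow) = 5.30×848/(2×142.1) = 15.81 mm.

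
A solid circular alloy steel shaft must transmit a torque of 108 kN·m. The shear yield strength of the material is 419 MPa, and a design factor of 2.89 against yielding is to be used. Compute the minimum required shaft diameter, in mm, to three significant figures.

d = 156 mm

Allowable shear stress τ_allow = 419/2.89 = 145.0 MPa.
For a solid shaft τ = 16T/(πd³), so d³ = 16T/(π τ_allow) = 16×1.0800×10^8/(π×145.0) = 3.794×10^6 mm³.
d = (3.794×10^6)^(1/3) = 156.0 mm.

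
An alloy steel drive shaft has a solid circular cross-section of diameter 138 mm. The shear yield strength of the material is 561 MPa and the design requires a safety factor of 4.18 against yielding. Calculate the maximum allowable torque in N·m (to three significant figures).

T_allow = 69300 N·m

τ_allow = 561/4.18 = 134.2 MPa.
For a solid shaft T_allow = τ_allow·πd³/16; πd³/16 = π×138³/16 = 516000 mm³.
T_allow = 134.2×516000 = 6.926×10^7 N·mm = 69260 N·m.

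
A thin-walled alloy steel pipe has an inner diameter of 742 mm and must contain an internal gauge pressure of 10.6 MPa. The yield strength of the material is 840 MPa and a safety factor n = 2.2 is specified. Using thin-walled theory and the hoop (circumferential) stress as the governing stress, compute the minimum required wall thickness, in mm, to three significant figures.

σ_allow = 840/2.2 = 381.8 MPa.
Hoop stress σ_h = pD/(2t), so t = pD/(2σ_allow) = 10.6×742/(2×381.8) = 10.30 mm.

t = 10.3 mm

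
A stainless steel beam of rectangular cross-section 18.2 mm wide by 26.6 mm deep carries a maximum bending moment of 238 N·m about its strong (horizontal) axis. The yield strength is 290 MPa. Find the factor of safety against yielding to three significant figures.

n = 2.62

Section modulus S = bh²/6 = 18.2×26.6²/6 = 2146 mm³.
σ = M/S = 238000/2146 = 110.9 MPa.
n = 290/110.9 = 2.615.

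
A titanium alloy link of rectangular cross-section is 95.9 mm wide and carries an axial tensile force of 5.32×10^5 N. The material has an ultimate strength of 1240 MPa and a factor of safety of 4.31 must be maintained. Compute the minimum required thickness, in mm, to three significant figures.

t = 19.3 mm

σ_allow = 1240/4.31 = 287.7 MPa.
Required area A = F/σ_allow = 532000/287.7 = 1849 mm².
t = A/w = 1849/95.9 = 19.28 mm.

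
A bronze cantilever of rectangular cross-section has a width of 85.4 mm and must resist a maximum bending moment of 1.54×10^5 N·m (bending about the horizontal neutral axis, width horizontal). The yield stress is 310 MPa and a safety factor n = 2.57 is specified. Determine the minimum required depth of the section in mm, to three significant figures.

h = 299 mm

σ_allow = 310/2.57 = 120.6 MPa.
For a rectangular section σ = 6M/(bh²), so h² = 6M/(b σ_allow) = 6×1.5400×10^8/(85.4×120.6) = 89700 mm².
h = 299.5 mm.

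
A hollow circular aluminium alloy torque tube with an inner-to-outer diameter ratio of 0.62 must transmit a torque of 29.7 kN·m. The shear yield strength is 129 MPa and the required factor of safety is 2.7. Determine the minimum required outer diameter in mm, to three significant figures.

d_o = 155 mm

τ_allow = 129/2.7 = 47.78 MPa.
For a hollow shaft τ = 16T/[πd_o³(1−k⁴)] with k = 0.62, so 1−k⁴ = 0.8522.
d_o³ = 16T/[π τ_allow (1−k⁴)] = 16×2.9700×10^7/(π×47.78×0.8522) = 3.715×10^6 mm³.
d_o = 154.9 mm.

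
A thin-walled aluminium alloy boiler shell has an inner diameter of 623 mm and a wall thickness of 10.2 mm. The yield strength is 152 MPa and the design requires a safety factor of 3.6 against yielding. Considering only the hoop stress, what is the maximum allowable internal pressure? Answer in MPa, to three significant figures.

p_allow = 1.38 MPa

σ_allow = 152/3.6 = 42.22 MPa.
σ_h = pD/(2t) → p_allow = 2σ_allow t/D = 2×42.22×10.2/623 = 1.383 MPa.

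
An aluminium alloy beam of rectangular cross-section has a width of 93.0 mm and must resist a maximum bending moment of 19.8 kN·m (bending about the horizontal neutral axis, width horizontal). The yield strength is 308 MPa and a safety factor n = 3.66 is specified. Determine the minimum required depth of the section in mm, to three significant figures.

h = 123 mm

σ_allow = 308/3.66 = 84.15 MPa.
For a rectangular section σ = 6M/(bh²), so h² = 6M/(b σ_allow) = 6×1.9800×10^7/(93.0×84.15) = 15180 mm².
h = 123.2 mm.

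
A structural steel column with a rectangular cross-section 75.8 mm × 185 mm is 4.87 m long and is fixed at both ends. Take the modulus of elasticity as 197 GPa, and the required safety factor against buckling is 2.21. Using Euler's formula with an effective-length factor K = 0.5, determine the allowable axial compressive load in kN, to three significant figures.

Buckling occurs about the weak axis: I_min = h·b³/12 = 185×75.8³/12 = 6.714×10^6 mm⁴ (b = 75.8 mm is the smaller dimension).
Effective length L_e = KL = 0.5×4.87 m = 2435 mm.
Euler critical load P_cr = π²EI/L_e² = π²×197000×6.714×10^6/2435² = 2.202×10^6 N.
P_allow = P_cr/n = 2.202×10^6/2.21 = 996300 N.

P_allow = 996 kN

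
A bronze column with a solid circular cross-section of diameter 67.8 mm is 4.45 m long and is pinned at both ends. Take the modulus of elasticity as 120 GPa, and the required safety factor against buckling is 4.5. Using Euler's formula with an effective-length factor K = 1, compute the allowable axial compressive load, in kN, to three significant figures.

I = πd⁴/64 = π×67.8⁴/64 = 1.037×10^6 mm⁴.
Effective length L_e = KL = 1×4.45 m = 4450 mm.
Euler critical load P_cr = π²EI/L_e² = π²×120000×1.037×10^6/4450² = 62040 N.
P_allow = P_cr/n = 62040/4.5 = 13790 N.

P_allow = 13.8 kN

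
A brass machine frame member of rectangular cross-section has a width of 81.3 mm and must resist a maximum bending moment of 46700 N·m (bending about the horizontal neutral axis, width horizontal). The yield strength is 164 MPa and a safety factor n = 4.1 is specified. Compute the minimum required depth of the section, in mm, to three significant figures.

h = 294 mm

σ_allow = 164/4.1 = 40.00 MPa.
For a rectangular section σ = 6M/(bh²), so h² = 6M/(b σ_allow) = 6×4.6700×10^7/(81.3×40.00) = 86160 mm².
h = 293.5 mm.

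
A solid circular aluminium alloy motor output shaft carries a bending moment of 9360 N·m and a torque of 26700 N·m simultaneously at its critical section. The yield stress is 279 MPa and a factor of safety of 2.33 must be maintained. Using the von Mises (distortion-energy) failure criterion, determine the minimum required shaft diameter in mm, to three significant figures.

σ_allow = σ_y/n = 279/2.33 = 119.7 MPa.
For a solid shaft σ_b = 32M/(πd³) and τ = 16T/(πd³), so the von Mises stress is σ' = (16/πd³)·√(4M²+3T²).
√(4M²+3T²) = √(4×(9.360×10^6)² + 3×(2.670×10^7)²) = 4.989×10^7 N·mm.
d³ = 16×4.989×10^7/(π×119.7) = 2.122×10^6 mm³.
d = 128.5 mm.

d = 129 mm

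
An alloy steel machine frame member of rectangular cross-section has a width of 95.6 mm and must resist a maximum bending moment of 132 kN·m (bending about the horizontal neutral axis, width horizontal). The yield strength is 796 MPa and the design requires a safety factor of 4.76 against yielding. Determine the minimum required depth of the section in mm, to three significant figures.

σ_allow = 796/4.76 = 167.2 MPa.
For a rectangular section σ = 6M/(bh²), so h² = 6M/(b σ_allow) = 6×1.3200×10^8/(95.6×167.2) = 49540 mm².
h = 222.6 mm.

h = 223 mm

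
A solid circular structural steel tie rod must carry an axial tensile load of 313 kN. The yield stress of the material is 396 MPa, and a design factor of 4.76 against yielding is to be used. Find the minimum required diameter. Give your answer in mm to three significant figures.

Allowable stress σ_allow = 396/4.76 = 83.19 MPa.
Required area A = F/σ_allow = 313000/83.19 = 3762 mm².
A = πd²/4 → d = √(4A/π) = 69.21 mm.

d = 69.2 mm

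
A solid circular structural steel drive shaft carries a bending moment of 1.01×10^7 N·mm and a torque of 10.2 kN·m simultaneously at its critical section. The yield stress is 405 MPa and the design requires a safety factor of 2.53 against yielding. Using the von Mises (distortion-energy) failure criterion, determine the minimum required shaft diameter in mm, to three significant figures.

d = 94.9 mm

σ_allow = σ_y/n = 405/2.53 = 160.1 MPa.
For a solid shaft σ_b = 32M/(πd³) and τ = 16T/(πd³), so the von Mises stress is σ' = (16/πd³)·√(4M²+3T²).
√(4M²+3T²) = √(4×(1.010×10^7)² + 3×(1.020×10^7)²) = 2.684×10^7 N·mm.
d³ = 16×2.684×10^7/(π×160.1) = 853800 mm³.
d = 94.87 mm.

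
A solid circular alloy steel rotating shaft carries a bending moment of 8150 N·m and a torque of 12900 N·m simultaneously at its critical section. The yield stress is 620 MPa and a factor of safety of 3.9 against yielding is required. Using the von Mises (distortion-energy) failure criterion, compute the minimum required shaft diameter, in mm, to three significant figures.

d = 96.0 mm

σ_allow = σ_y/n = 620/3.9 = 159.0 MPa.
For a solid shaft σ_b = 32M/(πd³) and τ = 16T/(πd³), so the von Mises stress is σ' = (16/πd³)·√(4M²+3T²).
√(4M²+3T²) = √(4×(8.150×10^6)² + 3×(1.290×10^7)²) = 2.766×10^7 N·mm.
d³ = 16×2.766×10^7/(π×159.0) = 886000 mm³.
d = 96.05 mm.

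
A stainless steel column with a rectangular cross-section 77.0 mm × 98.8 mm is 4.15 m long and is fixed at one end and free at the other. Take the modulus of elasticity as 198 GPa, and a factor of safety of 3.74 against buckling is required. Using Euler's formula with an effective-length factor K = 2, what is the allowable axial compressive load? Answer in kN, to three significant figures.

Buckling occurs about the weak axis: I_min = h·b³/12 = 98.8×77.0³/12 = 3.759×10^6 mm⁴ (b = 77.0 mm is the smaller dimension).
Effective length L_e = KL = 2×4.15 m = 8300 mm.
Euler critical load P_cr = π²EI/L_e² = π²×198000×3.759×10^6/8300² = 106600 N.
P_allow = P_cr/n = 106600/3.74 = 28510 N.

P_allow = 28.5 kN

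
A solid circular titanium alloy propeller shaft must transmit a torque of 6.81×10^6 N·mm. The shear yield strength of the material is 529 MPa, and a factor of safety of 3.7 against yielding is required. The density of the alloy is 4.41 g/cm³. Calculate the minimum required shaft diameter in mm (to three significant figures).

Allowable shear stress τ_allow = 529/3.7 = 143.0 MPa.
For a solid shaft τ = 16T/(πd³), so d³ = 16T/(π τ_allow) = 16×6810000/(π×143.0) = 242600 mm³.
d = (242600)^(1/3) = 62.37 mm.

d = 62.4 mm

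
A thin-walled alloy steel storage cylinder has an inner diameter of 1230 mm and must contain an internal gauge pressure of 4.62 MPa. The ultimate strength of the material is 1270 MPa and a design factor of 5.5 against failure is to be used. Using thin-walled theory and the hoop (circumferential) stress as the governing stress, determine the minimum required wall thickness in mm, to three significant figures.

t = 12.3 mm

σ_allow = 1270/5.5 = 230.9 MPa.
Hoop stress σ_h = pD/(2t), so t = pD/(2σ_allow) = 4.62×1230/(2×230.9) = 12.30 mm.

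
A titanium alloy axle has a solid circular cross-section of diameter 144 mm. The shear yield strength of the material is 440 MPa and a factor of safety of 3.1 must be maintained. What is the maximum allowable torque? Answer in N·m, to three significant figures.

τ_allow = 440/3.1 = 141.9 MPa.
For a solid shaft T_allow = τ_allow·πd³/16; πd³/16 = π×144³/16 = 586300 mm³.
T_allow = 141.9×586300 = 8.322×10^7 N·mm = 83220 N·m.

T_allow = 83200 N·m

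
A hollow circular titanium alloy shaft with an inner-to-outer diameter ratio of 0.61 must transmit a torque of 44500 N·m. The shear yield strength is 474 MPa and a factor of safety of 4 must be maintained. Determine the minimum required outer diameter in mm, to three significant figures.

τ_allow = 474/4 = 118.5 MPa.
For a hollow shaft τ = 16T/[πd_o³(1−k⁴)] with k = 0.61, so 1−k⁴ = 0.8615.
d_o³ = 16T/[π τ_allow (1−k⁴)] = 16×4.4500×10^7/(π×118.5×0.8615) = 2.220×10^6 mm³.
d_o = 130.5 mm.

d_o = 130 mm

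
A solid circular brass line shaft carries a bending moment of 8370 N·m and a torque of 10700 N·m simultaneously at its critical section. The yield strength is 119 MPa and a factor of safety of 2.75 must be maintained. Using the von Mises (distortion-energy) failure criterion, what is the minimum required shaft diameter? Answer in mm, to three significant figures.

σ_allow = σ_y/n = 119/2.75 = 43.27 MPa.
For a solid shaft σ_b = 32M/(πd³) and τ = 16T/(πd³), so the von Mises stress is σ' = (16/πd³)·√(4M²+3T²).
√(4M²+3T²) = √(4×(8.370×10^6)² + 3×(1.070×10^7)²) = 2.497×10^7 N·mm.
d³ = 16×2.497×10^7/(π×43.27) = 2.939×10^6 mm³.
d = 143.2 mm.

d = 143 mm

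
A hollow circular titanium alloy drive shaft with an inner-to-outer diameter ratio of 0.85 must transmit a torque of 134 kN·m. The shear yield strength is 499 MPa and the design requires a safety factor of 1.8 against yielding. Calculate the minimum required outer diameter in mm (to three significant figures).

d_o = 173 mm

τ_allow = 499/1.8 = 277.2 MPa.
For a hollow shaft τ = 16T/[πd_o³(1−k⁴)] with k = 0.85, so 1−k⁴ = 0.4780.
d_o³ = 16T/[π τ_allow (1−k⁴)] = 16×1.3400×10^8/(π×277.2×0.4780) = 5.150×10^6 mm³.
d_o = 172.7 mm.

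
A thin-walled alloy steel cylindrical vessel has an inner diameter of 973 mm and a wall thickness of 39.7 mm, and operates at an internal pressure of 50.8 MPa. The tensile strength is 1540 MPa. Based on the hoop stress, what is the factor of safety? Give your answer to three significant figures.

n = 2.47

σ_h = pD/(2t) = 50.8×973/(2×39.7) = 622.5 MPa.
n = 1540/622.5 = 2.474.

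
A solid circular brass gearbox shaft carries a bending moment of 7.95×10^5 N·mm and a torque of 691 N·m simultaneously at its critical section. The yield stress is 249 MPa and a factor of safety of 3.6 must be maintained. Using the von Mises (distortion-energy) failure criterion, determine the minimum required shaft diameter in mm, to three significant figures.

σ_allow = σ_y/n = 249/3.6 = 69.17 MPa.
For a solid shaft σ_b = 32M/(πd³) and τ = 16T/(πd³), so the von Mises stress is σ' = (16/πd³)·√(4M²+3T²).
√(4M²+3T²) = √(4×(795000)² + 3×(691000)²) = 1.990×10^6 N·mm.
d³ = 16×1.990×10^6/(π×69.17) = 146500 mm³.
d = 52.72 mm.

d = 52.7 mm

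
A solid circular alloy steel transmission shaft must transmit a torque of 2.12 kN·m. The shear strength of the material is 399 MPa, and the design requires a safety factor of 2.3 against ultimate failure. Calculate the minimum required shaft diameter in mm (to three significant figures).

Allowable shear stress τ_allow = 399/2.3 = 173.5 MPa.
For a solid shaft τ = 16T/(πd³), so d³ = 16T/(π τ_allow) = 16×2120000/(π×173.5) = 62240 mm³.
d = (62240)^(1/3) = 39.63 mm.

d = 39.6 mm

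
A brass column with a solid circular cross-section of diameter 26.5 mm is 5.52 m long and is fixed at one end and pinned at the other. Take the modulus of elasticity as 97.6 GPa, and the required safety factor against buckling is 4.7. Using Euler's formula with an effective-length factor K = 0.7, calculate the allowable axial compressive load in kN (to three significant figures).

I = πd⁴/64 = π×26.5⁴/64 = 24210 mm⁴.
Effective length L_e = KL = 0.7×5.52 m = 3864 mm.
Euler critical load P_cr = π²EI/L_e² = π²×97600×24210/3864² = 1562 N.
P_allow = P_cr/n = 1562/4.7 = 332.3 N.

P_allow = 0.332 kN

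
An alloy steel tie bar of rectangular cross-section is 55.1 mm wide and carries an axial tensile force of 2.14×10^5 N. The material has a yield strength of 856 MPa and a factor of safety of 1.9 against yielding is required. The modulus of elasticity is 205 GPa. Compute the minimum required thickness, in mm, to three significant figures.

σ_allow = 856/1.9 = 450.5 MPa.
Required area A = F/σ_allow = 214000/450.5 = 475.0 mm².
t = A/w = 475.0/55.1 = 8.621 mm.

t = 8.62 mm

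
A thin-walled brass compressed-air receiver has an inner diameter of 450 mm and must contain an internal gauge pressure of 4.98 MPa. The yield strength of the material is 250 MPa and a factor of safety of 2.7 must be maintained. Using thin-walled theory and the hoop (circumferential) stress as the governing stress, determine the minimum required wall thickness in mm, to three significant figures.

σ_allow = 250/2.7 = 92.59 MPa.
Hoop stress σ_h = pD/(2t), so t = pD/(2σ_allow) = 4.98×450/(2×92.59) = 12.10 mm.

t = 12.1 mm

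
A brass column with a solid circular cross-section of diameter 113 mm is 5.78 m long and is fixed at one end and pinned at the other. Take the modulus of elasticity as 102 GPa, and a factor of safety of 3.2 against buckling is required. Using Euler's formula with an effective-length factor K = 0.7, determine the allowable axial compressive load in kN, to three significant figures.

I = πd⁴/64 = π×113⁴/64 = 8.004×10^6 mm⁴.
Effective length L_e = KL = 0.7×5.78 m = 4046 mm.
Euler critical load P_cr = π²EI/L_e² = π²×102000×8.004×10^6/4046² = 492200 N.
P_allow = P_cr/n = 492200/3.2 = 153800 N.

P_allow = 154 kN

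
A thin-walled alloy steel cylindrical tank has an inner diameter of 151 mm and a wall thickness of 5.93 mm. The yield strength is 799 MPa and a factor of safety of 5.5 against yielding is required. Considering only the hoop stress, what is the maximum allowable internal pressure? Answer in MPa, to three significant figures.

σ_allow = 799/5.5 = 145.3 MPa.
σ_h = pD/(2t) → p_allow = 2σ_allow t/D = 2×145.3×5.93/151 = 11.41 MPa.

p_allow = 11.4 MPa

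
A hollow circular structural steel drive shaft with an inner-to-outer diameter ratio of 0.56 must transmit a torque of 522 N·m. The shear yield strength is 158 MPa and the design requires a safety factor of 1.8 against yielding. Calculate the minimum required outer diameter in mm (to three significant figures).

d_o = 32.3 mm

τ_allow = 158/1.8 = 87.78 MPa.
For a hollow shaft τ = 16T/[πd_o³(1−k⁴)] with k = 0.56, so 1−k⁴ = 0.9017.
d_o³ = 16T/[π τ_allow (1−k⁴)] = 16×522000/(π×87.78×0.9017) = 33590 mm³.
d_o = 32.27 mm.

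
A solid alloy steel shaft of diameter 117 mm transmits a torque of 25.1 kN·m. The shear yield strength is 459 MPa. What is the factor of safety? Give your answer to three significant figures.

τ = 16T/(πd³) = 16×2.5100×10^7/(π×117³) = 79.82 MPa.
n = τ_limit/τ = 459/79.82 = 5.751.

n = 5.75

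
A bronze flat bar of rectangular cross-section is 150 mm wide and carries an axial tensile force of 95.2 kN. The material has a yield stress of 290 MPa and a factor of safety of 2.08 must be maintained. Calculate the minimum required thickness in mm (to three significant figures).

t = 4.55 mm

σ_allow = 290/2.08 = 139.4 MPa.
Required area A = F/σ_allow = 95200/139.4 = 682.8 mm².
t = A/w = 682.8/150 = 4.552 mm.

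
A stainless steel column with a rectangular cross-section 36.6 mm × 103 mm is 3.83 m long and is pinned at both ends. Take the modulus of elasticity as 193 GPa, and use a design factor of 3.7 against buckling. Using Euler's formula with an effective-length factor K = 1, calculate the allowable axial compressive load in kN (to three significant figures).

Buckling occurs about the weak axis: I_min = h·b³/12 = 103×36.6³/12 = 420800 mm⁴ (b = 36.6 mm is the smaller dimension).
Effective length L_e = KL = 1×3.83 m = 3830 mm.
Euler critical load P_cr = π²EI/L_e² = π²×193000×420800/3830² = 54650 N.
P_allow = P_cr/n = 54650/3.7 = 14770 N.

P_allow = 14.8 kN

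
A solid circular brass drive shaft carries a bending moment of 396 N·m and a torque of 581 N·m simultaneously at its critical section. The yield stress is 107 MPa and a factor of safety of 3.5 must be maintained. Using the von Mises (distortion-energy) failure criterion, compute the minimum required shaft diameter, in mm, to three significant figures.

σ_allow = σ_y/n = 107/3.5 = 30.57 MPa.
For a solid shaft σ_b = 32M/(πd³) and τ = 16T/(πd³), so the von Mises stress is σ' = (16/πd³)·√(4M²+3T²).
√(4M²+3T²) = √(4×(396000)² + 3×(581000)²) = 1.281×10^6 N·mm.
d³ = 16×1.281×10^6/(π×30.57) = 213300 mm³.
d = 59.75 mm.

d = 59.8 mm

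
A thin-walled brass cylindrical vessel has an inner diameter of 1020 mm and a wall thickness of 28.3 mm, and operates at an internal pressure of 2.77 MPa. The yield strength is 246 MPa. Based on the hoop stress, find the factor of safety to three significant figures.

σ_h = pD/(2t) = 2.77×1020/(2×28.3) = 49.92 MPa.
n = 246/49.92 = 4.928.

n = 4.93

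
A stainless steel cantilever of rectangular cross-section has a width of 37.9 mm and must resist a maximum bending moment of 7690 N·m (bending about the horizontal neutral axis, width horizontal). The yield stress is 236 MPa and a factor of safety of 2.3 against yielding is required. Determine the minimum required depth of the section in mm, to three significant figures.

σ_allow = 236/2.3 = 102.6 MPa.
For a rectangular section σ = 6M/(bh²), so h² = 6M/(b σ_allow) = 6×7690000/(37.9×102.6) = 11860 mm².
h = 108.9 mm.

h = 109 mm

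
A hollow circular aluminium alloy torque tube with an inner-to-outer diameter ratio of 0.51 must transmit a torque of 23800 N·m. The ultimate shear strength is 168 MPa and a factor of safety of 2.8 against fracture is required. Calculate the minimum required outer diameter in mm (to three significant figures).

τ_allow = 168/2.8 = 60.00 MPa.
For a hollow shaft τ = 16T/[πd_o³(1−k⁴)] with k = 0.51, so 1−k⁴ = 0.9323.
d_o³ = 16T/[π τ_allow (1−k⁴)] = 16×2.3800×10^7/(π×60.00×0.9323) = 2.167×10^6 mm³.
d_o = 129.4 mm.

d_o = 129 mm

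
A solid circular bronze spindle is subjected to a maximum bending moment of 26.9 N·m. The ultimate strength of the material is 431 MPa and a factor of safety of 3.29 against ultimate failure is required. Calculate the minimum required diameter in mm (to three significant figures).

d = 12.8 mm

σ_allow = 431/3.29 = 131.0 MPa.
For a solid circular section σ = 32M/(πd³), so d³ = 32M/(π σ_allow) = 32×26900/(π×131.0) = 2092 mm³.
d = 12.79 mm.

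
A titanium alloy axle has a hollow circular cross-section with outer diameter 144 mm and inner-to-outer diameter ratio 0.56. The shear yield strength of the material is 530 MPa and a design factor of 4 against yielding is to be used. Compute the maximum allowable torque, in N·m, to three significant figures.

τ_allow = 530/4 = 132.5 MPa.
For a hollow shaft T_allow = τ_allow·πd_o³(1−k⁴)/16 with 1−k⁴ = 0.9017, so πd_o³(1−k⁴)/16 = 528600 mm³.
T_allow = 132.5×528600 = 7.004×10^7 N·mm = 70040 N·m.

T_allow = 70000 N·m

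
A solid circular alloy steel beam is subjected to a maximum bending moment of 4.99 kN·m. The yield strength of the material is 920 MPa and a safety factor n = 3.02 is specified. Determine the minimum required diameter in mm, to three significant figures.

σ_allow = 920/3.02 = 304.6 MPa.
For a solid circular section σ = 32M/(πd³), so d³ = 32M/(π σ_allow) = 32×4990000/(π×304.6) = 166800 mm³.
d = 55.05 mm.

d = 55.1 mm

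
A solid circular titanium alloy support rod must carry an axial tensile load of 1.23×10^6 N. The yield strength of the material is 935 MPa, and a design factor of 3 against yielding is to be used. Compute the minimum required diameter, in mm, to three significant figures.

d = 70.9 mm

Allowable stress σ_allow = 935/3 = 311.7 MPa.
Required area A = F/σ_allow = 1230000/311.7 = 3947 mm².
A = πd²/4 → d = √(4A/π) = 70.89 mm.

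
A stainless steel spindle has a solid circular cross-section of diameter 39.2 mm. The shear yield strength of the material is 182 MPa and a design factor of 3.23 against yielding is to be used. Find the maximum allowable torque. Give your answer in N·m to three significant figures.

τ_allow = 182/3.23 = 56.35 MPa.
For a solid shaft T_allow = τ_allow·πd³/16; πd³/16 = π×39.2³/16 = 11830 mm³.
T_allow = 56.35×11830 = 666400 N·mm = 666.4 N·m.

T_allow = 666 N·m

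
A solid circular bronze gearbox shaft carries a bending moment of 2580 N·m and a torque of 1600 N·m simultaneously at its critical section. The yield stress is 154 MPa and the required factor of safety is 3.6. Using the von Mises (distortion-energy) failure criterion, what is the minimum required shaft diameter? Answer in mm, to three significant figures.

d = 88.7 mm

σ_allow = σ_y/n = 154/3.6 = 42.78 MPa.
For a solid shaft σ_b = 32M/(πd³) and τ = 16T/(πd³), so the von Mises stress is σ' = (16/πd³)·√(4M²+3T²).
√(4M²+3T²) = √(4×(2.580×10^6)² + 3×(1.600×10^6)²) = 5.857×10^6 N·mm.
d³ = 16×5.857×10^6/(π×42.78) = 697300 mm³.
d = 88.68 mm.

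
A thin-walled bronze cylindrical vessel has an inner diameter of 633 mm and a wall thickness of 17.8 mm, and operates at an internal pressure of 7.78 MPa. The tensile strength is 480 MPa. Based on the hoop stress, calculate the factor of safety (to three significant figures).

σ_h = pD/(2t) = 7.78×633/(2×17.8) = 138.3 MPa.
n = 480/138.3 = 3.470.

n = 3.47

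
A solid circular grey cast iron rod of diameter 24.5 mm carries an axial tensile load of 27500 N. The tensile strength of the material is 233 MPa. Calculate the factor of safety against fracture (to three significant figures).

n = 3.99

A = πd²/4 = 471.4 mm².
σ = F/A = 27500/471.4 = 58.33 MPa.
n = 233/58.33 = 3.994.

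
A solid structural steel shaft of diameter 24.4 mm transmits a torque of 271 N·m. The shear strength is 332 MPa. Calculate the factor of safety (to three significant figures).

τ = 16T/(πd³) = 16×271000/(π×24.4³) = 95.01 MPa.
n = τ_limit/τ = 332/95.01 = 3.494.

n = 3.49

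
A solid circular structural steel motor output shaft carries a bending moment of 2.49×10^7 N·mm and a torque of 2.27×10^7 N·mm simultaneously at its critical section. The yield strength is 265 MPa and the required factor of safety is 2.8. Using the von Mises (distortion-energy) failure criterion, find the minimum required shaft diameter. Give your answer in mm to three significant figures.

σ_allow = σ_y/n = 265/2.8 = 94.64 MPa.
For a solid shaft σ_b = 32M/(πd³) and τ = 16T/(πd³), so the von Mises stress is σ' = (16/πd³)·√(4M²+3T²).
√(4M²+3T²) = √(4×(2.490×10^7)² + 3×(2.270×10^7)²) = 6.345×10^7 N·mm.
d³ = 16×6.345×10^7/(π×94.64) = 3.414×10^6 mm³.
d = 150.6 mm.

d = 151 mm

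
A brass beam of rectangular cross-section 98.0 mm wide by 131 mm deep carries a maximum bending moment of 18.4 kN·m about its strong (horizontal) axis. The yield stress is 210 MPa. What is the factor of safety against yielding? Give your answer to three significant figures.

Section modulus S = bh²/6 = 98.0×131²/6 = 280300 mm³.
σ = M/S = 1.8400×10^7/280300 = 65.64 MPa.
n = 210/65.64 = 3.199.

n = 3.20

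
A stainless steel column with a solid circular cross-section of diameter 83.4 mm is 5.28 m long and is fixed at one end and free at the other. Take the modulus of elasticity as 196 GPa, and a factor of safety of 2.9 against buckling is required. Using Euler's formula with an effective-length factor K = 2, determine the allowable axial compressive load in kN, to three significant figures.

P_allow = 14.2 kN

I = πd⁴/64 = π×83.4⁴/64 = 2.375×10^6 mm⁴.
Effective length L_e = KL = 2×5.28 m = 10560 mm.
Euler critical load P_cr = π²EI/L_e² = π²×196000×2.375×10^6/10560² = 41200 N.
P_allow = P_cr/n = 41200/2.9 = 14210 N.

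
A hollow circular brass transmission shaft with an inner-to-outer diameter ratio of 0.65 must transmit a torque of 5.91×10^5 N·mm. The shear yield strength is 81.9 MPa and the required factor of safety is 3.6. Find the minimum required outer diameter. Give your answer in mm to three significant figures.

τ_allow = 81.9/3.6 = 22.75 MPa.
For a hollow shaft τ = 16T/[πd_o³(1−k⁴)] with k = 0.65, so 1−k⁴ = 0.8215.
d_o³ = 16T/[π τ_allow (1−k⁴)] = 16×591000/(π×22.75×0.8215) = 161100 mm³.
d_o = 54.41 mm.

d_o = 54.4 mm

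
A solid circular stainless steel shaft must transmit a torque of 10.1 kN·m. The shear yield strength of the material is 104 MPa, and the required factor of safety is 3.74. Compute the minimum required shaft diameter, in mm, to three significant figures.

d = 123 mm

Allowable shear stress τ_allow = 104/3.74 = 27.81 MPa.
For a solid shaft τ = 16T/(πd³), so d³ = 16T/(π τ_allow) = 16×1.0100×10^7/(π×27.81) = 1.850×10^6 mm³.
d = (1.850×10^6)^(1/3) = 122.8 mm.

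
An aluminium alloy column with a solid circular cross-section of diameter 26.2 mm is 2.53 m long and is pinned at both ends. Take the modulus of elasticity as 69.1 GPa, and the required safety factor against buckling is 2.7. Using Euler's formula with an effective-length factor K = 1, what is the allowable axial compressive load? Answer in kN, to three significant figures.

P_allow = 0.913 kN

I = πd⁴/64 = π×26.2⁴/64 = 23130 mm⁴.
Effective length L_e = KL = 1×2.53 m = 2530 mm.
Euler critical load P_cr = π²EI/L_e² = π²×69100×23130/2530² = 2464 N.
P_allow = P_cr/n = 2464/2.7 = 912.7 N.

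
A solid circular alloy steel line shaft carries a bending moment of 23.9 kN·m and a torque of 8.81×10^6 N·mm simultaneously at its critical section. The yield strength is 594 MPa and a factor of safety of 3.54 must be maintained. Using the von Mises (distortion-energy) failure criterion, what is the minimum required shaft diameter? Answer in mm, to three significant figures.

σ_allow = σ_y/n = 594/3.54 = 167.8 MPa.
For a solid shaft σ_b = 32M/(πd³) and τ = 16T/(πd³), so the von Mises stress is σ' = (16/πd³)·√(4M²+3T²).
√(4M²+3T²) = √(4×(2.390×10^7)² + 3×(8.810×10^6)²) = 5.018×10^7 N·mm.
d³ = 16×5.018×10^7/(π×167.8) = 1.523×10^6 mm³.
d = 115.1 mm.

d = 115 mm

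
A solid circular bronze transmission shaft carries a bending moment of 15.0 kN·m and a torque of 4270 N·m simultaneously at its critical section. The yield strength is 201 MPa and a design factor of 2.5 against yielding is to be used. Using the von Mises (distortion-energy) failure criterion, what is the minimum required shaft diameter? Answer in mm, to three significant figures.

σ_allow = σ_y/n = 201/2.5 = 80.40 MPa.
For a solid shaft σ_b = 32M/(πd³) and τ = 16T/(πd³), so the von Mises stress is σ' = (16/πd³)·√(4M²+3T²).
√(4M²+3T²) = √(4×(1.500×10^7)² + 3×(4.270×10^6)²) = 3.090×10^7 N·mm.
d³ = 16×3.090×10^7/(π×80.40) = 1.957×10^6 mm³.
d = 125.1 mm.

d = 125 mm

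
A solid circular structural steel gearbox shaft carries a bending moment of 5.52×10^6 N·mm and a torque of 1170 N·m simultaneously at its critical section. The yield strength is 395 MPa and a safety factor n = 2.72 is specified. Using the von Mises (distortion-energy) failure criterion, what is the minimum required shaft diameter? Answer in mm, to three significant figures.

σ_allow = σ_y/n = 395/2.72 = 145.2 MPa.
For a solid shaft σ_b = 32M/(πd³) and τ = 16T/(πd³), so the von Mises stress is σ' = (16/πd³)·√(4M²+3T²).
√(4M²+3T²) = √(4×(5.520×10^6)² + 3×(1.170×10^6)²) = 1.122×10^7 N·mm.
d³ = 16×1.122×10^7/(π×145.2) = 393600 mm³.
d = 73.29 mm.

d = 73.3 mm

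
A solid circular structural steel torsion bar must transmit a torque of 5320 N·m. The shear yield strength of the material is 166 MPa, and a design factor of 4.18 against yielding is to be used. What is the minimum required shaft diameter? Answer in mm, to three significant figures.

Allowable shear stress τ_allow = 166/4.18 = 39.71 MPa.
For a solid shaft τ = 16T/(πd³), so d³ = 16T/(π τ_allow) = 16×5320000/(π×39.71) = 682300 mm³.
d = (682300)^(1/3) = 88.03 mm.

d = 88.0 mm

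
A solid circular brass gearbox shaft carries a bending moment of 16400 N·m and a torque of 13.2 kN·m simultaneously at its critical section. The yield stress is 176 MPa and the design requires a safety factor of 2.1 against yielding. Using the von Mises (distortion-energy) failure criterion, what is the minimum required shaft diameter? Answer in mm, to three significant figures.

d = 134 mm

σ_allow = σ_y/n = 176/2.1 = 83.81 MPa.
For a solid shaft σ_b = 32M/(πd³) and τ = 16T/(πd³), so the von Mises stress is σ' = (16/πd³)·√(4M²+3T²).
√(4M²+3T²) = √(4×(1.640×10^7)² + 3×(1.320×10^7)²) = 3.998×10^7 N·mm.
d³ = 16×3.998×10^7/(π×83.81) = 2.430×10^6 mm³.
d = 134.4 mm.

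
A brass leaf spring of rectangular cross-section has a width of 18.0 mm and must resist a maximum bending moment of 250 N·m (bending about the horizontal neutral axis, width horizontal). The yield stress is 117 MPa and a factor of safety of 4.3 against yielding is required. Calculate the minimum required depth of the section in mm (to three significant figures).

σ_allow = 117/4.3 = 27.21 MPa.
For a rectangular section σ = 6M/(bh²), so h² = 6M/(b σ_allow) = 6×250000/(18.0×27.21) = 3063 mm².
h = 55.34 mm.

h = 55.3 mm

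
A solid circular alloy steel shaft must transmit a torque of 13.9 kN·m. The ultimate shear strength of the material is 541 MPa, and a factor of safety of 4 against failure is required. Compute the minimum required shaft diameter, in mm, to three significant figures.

Allowable shear stress τ_allow = 541/4 = 135.2 MPa.
For a solid shaft τ = 16T/(πd³), so d³ = 16T/(π τ_allow) = 16×1.3900×10^7/(π×135.2) = 523400 mm³.
d = (523400)^(1/3) = 80.59 mm.

d = 80.6 mm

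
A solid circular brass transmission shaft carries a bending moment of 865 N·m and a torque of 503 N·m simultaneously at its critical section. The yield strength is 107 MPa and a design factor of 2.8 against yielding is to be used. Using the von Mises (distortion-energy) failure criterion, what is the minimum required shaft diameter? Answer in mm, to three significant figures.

σ_allow = σ_y/n = 107/2.8 = 38.21 MPa.
For a solid shaft σ_b = 32M/(πd³) and τ = 16T/(πd³), so the von Mises stress is σ' = (16/πd³)·√(4M²+3T²).
√(4M²+3T²) = √(4×(865000)² + 3×(503000)²) = 1.937×10^6 N·mm.
d³ = 16×1.937×10^6/(π×38.21) = 258100 mm³.
d = 63.67 mm.

d = 63.7 mm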